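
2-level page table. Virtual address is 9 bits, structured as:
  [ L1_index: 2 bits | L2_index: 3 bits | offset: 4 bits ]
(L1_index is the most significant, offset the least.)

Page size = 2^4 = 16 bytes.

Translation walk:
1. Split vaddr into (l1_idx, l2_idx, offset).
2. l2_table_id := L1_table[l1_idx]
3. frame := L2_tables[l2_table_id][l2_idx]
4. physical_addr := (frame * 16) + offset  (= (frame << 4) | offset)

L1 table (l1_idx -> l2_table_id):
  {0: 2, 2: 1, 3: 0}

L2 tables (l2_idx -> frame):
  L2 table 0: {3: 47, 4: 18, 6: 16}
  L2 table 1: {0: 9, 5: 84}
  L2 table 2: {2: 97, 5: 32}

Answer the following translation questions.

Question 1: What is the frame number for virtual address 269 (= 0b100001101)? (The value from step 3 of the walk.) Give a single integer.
Answer: 9

Derivation:
vaddr = 269: l1_idx=2, l2_idx=0
L1[2] = 1; L2[1][0] = 9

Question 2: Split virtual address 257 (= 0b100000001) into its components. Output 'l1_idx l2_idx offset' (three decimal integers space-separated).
vaddr = 257 = 0b100000001
  top 2 bits -> l1_idx = 2
  next 3 bits -> l2_idx = 0
  bottom 4 bits -> offset = 1

Answer: 2 0 1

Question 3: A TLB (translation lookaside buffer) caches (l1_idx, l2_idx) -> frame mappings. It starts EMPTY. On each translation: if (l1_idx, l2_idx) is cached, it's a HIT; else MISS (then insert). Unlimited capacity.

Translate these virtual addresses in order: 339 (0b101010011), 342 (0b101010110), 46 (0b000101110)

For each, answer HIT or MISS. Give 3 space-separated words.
Answer: MISS HIT MISS

Derivation:
vaddr=339: (2,5) not in TLB -> MISS, insert
vaddr=342: (2,5) in TLB -> HIT
vaddr=46: (0,2) not in TLB -> MISS, insert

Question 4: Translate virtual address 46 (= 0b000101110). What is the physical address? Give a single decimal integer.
Answer: 1566

Derivation:
vaddr = 46 = 0b000101110
Split: l1_idx=0, l2_idx=2, offset=14
L1[0] = 2
L2[2][2] = 97
paddr = 97 * 16 + 14 = 1566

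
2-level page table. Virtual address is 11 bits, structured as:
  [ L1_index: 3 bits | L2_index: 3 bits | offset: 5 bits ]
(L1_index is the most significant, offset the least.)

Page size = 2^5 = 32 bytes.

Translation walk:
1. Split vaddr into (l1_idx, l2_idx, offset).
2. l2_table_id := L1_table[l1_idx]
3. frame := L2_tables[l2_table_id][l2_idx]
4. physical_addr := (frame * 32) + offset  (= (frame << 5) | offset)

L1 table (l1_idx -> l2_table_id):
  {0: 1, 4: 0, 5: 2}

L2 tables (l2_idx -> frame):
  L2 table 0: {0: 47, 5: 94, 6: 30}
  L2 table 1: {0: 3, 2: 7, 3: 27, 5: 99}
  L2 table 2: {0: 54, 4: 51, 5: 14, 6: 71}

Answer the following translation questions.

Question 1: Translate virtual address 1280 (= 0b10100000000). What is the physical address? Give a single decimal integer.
Answer: 1728

Derivation:
vaddr = 1280 = 0b10100000000
Split: l1_idx=5, l2_idx=0, offset=0
L1[5] = 2
L2[2][0] = 54
paddr = 54 * 32 + 0 = 1728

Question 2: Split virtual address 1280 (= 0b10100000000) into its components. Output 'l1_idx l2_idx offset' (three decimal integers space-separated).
Answer: 5 0 0

Derivation:
vaddr = 1280 = 0b10100000000
  top 3 bits -> l1_idx = 5
  next 3 bits -> l2_idx = 0
  bottom 5 bits -> offset = 0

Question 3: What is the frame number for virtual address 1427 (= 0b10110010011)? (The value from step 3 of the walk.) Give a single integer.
Answer: 51

Derivation:
vaddr = 1427: l1_idx=5, l2_idx=4
L1[5] = 2; L2[2][4] = 51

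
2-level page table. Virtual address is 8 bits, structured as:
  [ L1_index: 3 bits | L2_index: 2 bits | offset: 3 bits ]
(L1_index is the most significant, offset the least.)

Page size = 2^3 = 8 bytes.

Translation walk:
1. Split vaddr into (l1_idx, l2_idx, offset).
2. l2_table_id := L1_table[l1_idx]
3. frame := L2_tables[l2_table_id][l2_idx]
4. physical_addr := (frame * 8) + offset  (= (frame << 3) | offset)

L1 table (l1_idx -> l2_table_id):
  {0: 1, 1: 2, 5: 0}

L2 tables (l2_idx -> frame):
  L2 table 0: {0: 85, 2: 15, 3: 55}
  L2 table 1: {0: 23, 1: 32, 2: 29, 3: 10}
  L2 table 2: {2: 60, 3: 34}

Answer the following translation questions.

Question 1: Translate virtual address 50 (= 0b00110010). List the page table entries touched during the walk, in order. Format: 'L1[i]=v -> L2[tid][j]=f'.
vaddr = 50 = 0b00110010
Split: l1_idx=1, l2_idx=2, offset=2

Answer: L1[1]=2 -> L2[2][2]=60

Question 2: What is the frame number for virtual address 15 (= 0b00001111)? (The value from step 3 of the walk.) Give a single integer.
vaddr = 15: l1_idx=0, l2_idx=1
L1[0] = 1; L2[1][1] = 32

Answer: 32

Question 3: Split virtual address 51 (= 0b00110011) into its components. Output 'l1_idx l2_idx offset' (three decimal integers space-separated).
Answer: 1 2 3

Derivation:
vaddr = 51 = 0b00110011
  top 3 bits -> l1_idx = 1
  next 2 bits -> l2_idx = 2
  bottom 3 bits -> offset = 3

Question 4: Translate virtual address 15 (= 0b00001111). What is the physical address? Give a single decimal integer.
vaddr = 15 = 0b00001111
Split: l1_idx=0, l2_idx=1, offset=7
L1[0] = 1
L2[1][1] = 32
paddr = 32 * 8 + 7 = 263

Answer: 263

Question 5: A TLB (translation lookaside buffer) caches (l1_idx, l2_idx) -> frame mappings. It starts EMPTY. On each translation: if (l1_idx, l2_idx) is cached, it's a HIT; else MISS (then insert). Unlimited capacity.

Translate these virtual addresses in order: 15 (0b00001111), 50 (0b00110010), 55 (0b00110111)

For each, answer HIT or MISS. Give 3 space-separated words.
Answer: MISS MISS HIT

Derivation:
vaddr=15: (0,1) not in TLB -> MISS, insert
vaddr=50: (1,2) not in TLB -> MISS, insert
vaddr=55: (1,2) in TLB -> HIT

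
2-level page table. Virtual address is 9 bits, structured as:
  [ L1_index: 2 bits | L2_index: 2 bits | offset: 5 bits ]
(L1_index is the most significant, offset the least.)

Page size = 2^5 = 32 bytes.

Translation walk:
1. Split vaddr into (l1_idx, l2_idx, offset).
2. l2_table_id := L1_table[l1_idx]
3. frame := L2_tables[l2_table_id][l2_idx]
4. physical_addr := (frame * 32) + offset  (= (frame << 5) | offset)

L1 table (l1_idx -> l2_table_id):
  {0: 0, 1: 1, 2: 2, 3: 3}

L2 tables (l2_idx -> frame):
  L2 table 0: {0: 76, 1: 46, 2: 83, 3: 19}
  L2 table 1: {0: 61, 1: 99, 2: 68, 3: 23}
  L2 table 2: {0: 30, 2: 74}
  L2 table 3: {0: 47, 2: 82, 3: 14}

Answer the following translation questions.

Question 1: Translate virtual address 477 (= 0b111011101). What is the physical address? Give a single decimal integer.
vaddr = 477 = 0b111011101
Split: l1_idx=3, l2_idx=2, offset=29
L1[3] = 3
L2[3][2] = 82
paddr = 82 * 32 + 29 = 2653

Answer: 2653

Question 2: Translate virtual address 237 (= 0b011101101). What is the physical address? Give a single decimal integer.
vaddr = 237 = 0b011101101
Split: l1_idx=1, l2_idx=3, offset=13
L1[1] = 1
L2[1][3] = 23
paddr = 23 * 32 + 13 = 749

Answer: 749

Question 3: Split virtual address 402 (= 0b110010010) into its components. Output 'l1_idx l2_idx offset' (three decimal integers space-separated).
vaddr = 402 = 0b110010010
  top 2 bits -> l1_idx = 3
  next 2 bits -> l2_idx = 0
  bottom 5 bits -> offset = 18

Answer: 3 0 18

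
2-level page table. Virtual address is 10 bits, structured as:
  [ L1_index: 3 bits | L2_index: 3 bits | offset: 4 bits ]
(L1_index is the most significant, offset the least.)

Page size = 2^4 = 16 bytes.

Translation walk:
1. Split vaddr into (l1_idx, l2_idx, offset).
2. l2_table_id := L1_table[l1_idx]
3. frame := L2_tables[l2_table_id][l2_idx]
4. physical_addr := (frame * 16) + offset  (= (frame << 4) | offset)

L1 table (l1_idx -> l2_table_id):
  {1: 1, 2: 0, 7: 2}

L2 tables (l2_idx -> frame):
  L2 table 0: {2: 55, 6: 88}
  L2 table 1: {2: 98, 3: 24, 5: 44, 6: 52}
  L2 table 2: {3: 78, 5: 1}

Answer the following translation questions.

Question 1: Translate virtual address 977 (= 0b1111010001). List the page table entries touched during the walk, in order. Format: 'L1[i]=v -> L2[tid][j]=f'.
Answer: L1[7]=2 -> L2[2][5]=1

Derivation:
vaddr = 977 = 0b1111010001
Split: l1_idx=7, l2_idx=5, offset=1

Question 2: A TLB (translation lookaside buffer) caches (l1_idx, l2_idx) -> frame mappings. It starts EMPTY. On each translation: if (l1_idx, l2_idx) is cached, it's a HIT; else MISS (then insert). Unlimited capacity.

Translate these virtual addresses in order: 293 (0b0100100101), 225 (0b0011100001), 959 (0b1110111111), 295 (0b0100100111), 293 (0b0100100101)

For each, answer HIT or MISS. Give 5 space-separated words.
vaddr=293: (2,2) not in TLB -> MISS, insert
vaddr=225: (1,6) not in TLB -> MISS, insert
vaddr=959: (7,3) not in TLB -> MISS, insert
vaddr=295: (2,2) in TLB -> HIT
vaddr=293: (2,2) in TLB -> HIT

Answer: MISS MISS MISS HIT HIT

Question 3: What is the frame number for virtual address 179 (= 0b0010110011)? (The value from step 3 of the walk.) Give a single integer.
Answer: 24

Derivation:
vaddr = 179: l1_idx=1, l2_idx=3
L1[1] = 1; L2[1][3] = 24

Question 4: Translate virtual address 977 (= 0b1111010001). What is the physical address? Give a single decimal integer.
vaddr = 977 = 0b1111010001
Split: l1_idx=7, l2_idx=5, offset=1
L1[7] = 2
L2[2][5] = 1
paddr = 1 * 16 + 1 = 17

Answer: 17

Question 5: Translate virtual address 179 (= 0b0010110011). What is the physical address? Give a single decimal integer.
vaddr = 179 = 0b0010110011
Split: l1_idx=1, l2_idx=3, offset=3
L1[1] = 1
L2[1][3] = 24
paddr = 24 * 16 + 3 = 387

Answer: 387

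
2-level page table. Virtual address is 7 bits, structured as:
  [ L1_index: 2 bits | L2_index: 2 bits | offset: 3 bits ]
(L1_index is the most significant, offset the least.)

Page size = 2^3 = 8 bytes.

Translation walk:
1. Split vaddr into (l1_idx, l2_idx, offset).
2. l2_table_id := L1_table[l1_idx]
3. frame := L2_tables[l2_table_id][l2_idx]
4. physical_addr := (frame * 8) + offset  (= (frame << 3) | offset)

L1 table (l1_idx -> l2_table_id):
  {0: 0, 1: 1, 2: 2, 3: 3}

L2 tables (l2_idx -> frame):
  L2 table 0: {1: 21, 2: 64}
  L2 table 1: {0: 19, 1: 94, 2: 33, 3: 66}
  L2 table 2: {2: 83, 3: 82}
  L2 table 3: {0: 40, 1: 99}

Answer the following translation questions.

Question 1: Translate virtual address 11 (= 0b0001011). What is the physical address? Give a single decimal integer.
Answer: 171

Derivation:
vaddr = 11 = 0b0001011
Split: l1_idx=0, l2_idx=1, offset=3
L1[0] = 0
L2[0][1] = 21
paddr = 21 * 8 + 3 = 171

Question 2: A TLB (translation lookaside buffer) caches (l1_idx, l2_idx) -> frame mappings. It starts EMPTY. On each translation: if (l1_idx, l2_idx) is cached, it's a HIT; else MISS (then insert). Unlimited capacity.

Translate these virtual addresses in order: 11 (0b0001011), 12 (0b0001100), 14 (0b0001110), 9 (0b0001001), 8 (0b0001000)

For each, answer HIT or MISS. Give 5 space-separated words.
Answer: MISS HIT HIT HIT HIT

Derivation:
vaddr=11: (0,1) not in TLB -> MISS, insert
vaddr=12: (0,1) in TLB -> HIT
vaddr=14: (0,1) in TLB -> HIT
vaddr=9: (0,1) in TLB -> HIT
vaddr=8: (0,1) in TLB -> HIT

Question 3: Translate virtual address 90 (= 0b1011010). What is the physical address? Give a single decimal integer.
Answer: 658

Derivation:
vaddr = 90 = 0b1011010
Split: l1_idx=2, l2_idx=3, offset=2
L1[2] = 2
L2[2][3] = 82
paddr = 82 * 8 + 2 = 658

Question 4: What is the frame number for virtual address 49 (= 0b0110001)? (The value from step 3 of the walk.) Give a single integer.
vaddr = 49: l1_idx=1, l2_idx=2
L1[1] = 1; L2[1][2] = 33

Answer: 33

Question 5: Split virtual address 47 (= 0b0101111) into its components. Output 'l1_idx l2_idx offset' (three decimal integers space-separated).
Answer: 1 1 7

Derivation:
vaddr = 47 = 0b0101111
  top 2 bits -> l1_idx = 1
  next 2 bits -> l2_idx = 1
  bottom 3 bits -> offset = 7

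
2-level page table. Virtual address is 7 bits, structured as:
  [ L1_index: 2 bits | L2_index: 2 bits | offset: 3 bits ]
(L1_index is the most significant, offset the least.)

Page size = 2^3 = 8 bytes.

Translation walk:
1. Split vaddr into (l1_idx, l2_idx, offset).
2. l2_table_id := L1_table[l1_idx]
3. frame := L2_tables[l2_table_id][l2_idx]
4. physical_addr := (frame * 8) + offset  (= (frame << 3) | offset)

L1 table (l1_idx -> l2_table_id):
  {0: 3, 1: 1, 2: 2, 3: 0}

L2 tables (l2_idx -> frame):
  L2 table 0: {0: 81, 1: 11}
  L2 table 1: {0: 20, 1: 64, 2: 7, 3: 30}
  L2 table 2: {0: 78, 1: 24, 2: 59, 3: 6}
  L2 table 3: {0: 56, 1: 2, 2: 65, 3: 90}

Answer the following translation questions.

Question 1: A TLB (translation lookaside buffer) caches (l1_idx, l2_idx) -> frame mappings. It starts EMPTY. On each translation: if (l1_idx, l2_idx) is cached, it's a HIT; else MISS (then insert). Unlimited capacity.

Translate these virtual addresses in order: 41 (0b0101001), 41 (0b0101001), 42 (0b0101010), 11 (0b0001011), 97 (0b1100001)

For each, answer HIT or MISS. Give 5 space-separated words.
Answer: MISS HIT HIT MISS MISS

Derivation:
vaddr=41: (1,1) not in TLB -> MISS, insert
vaddr=41: (1,1) in TLB -> HIT
vaddr=42: (1,1) in TLB -> HIT
vaddr=11: (0,1) not in TLB -> MISS, insert
vaddr=97: (3,0) not in TLB -> MISS, insert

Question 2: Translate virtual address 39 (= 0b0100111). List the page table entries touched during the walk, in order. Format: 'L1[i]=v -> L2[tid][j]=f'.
Answer: L1[1]=1 -> L2[1][0]=20

Derivation:
vaddr = 39 = 0b0100111
Split: l1_idx=1, l2_idx=0, offset=7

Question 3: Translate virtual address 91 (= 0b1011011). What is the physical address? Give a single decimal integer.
Answer: 51

Derivation:
vaddr = 91 = 0b1011011
Split: l1_idx=2, l2_idx=3, offset=3
L1[2] = 2
L2[2][3] = 6
paddr = 6 * 8 + 3 = 51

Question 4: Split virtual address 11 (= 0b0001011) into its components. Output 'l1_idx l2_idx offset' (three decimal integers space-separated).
vaddr = 11 = 0b0001011
  top 2 bits -> l1_idx = 0
  next 2 bits -> l2_idx = 1
  bottom 3 bits -> offset = 3

Answer: 0 1 3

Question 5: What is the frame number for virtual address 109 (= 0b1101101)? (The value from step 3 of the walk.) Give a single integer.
vaddr = 109: l1_idx=3, l2_idx=1
L1[3] = 0; L2[0][1] = 11

Answer: 11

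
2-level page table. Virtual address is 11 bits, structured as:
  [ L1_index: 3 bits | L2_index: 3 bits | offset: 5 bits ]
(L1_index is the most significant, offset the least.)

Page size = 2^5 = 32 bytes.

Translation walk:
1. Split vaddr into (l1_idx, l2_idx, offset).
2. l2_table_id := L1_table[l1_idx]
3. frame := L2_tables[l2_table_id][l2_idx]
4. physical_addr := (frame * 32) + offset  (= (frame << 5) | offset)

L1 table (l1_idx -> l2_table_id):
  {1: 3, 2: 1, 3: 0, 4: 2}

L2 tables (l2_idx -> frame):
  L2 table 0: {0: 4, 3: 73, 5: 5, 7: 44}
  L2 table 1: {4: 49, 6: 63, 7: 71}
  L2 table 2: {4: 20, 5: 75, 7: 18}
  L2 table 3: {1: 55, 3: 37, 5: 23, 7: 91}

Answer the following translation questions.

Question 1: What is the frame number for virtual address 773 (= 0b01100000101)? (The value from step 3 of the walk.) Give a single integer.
vaddr = 773: l1_idx=3, l2_idx=0
L1[3] = 0; L2[0][0] = 4

Answer: 4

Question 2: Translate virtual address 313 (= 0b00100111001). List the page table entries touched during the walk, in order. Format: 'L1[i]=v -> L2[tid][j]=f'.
Answer: L1[1]=3 -> L2[3][1]=55

Derivation:
vaddr = 313 = 0b00100111001
Split: l1_idx=1, l2_idx=1, offset=25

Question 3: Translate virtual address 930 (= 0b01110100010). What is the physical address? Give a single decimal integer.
vaddr = 930 = 0b01110100010
Split: l1_idx=3, l2_idx=5, offset=2
L1[3] = 0
L2[0][5] = 5
paddr = 5 * 32 + 2 = 162

Answer: 162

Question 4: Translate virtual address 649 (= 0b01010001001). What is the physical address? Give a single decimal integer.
vaddr = 649 = 0b01010001001
Split: l1_idx=2, l2_idx=4, offset=9
L1[2] = 1
L2[1][4] = 49
paddr = 49 * 32 + 9 = 1577

Answer: 1577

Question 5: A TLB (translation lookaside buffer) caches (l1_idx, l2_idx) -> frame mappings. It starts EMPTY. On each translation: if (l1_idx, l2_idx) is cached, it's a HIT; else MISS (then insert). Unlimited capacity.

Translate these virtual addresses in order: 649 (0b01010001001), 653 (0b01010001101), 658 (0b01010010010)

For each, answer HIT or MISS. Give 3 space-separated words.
vaddr=649: (2,4) not in TLB -> MISS, insert
vaddr=653: (2,4) in TLB -> HIT
vaddr=658: (2,4) in TLB -> HIT

Answer: MISS HIT HIT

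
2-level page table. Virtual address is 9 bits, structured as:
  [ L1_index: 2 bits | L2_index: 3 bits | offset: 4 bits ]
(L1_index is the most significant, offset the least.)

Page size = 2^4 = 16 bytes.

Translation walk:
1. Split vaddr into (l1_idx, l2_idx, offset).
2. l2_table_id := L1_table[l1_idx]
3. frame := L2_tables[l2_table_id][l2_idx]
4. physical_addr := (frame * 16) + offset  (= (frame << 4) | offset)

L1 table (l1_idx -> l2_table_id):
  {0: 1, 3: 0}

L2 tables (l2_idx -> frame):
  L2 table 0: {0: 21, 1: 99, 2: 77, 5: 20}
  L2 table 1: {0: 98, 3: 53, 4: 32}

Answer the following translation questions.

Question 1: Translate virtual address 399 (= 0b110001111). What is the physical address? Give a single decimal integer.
Answer: 351

Derivation:
vaddr = 399 = 0b110001111
Split: l1_idx=3, l2_idx=0, offset=15
L1[3] = 0
L2[0][0] = 21
paddr = 21 * 16 + 15 = 351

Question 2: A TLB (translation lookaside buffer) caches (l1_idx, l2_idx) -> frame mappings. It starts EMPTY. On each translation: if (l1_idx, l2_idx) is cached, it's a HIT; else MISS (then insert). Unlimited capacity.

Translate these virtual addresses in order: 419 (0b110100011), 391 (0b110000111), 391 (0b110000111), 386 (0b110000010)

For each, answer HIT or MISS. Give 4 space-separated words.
Answer: MISS MISS HIT HIT

Derivation:
vaddr=419: (3,2) not in TLB -> MISS, insert
vaddr=391: (3,0) not in TLB -> MISS, insert
vaddr=391: (3,0) in TLB -> HIT
vaddr=386: (3,0) in TLB -> HIT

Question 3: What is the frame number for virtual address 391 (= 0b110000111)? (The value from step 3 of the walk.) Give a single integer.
Answer: 21

Derivation:
vaddr = 391: l1_idx=3, l2_idx=0
L1[3] = 0; L2[0][0] = 21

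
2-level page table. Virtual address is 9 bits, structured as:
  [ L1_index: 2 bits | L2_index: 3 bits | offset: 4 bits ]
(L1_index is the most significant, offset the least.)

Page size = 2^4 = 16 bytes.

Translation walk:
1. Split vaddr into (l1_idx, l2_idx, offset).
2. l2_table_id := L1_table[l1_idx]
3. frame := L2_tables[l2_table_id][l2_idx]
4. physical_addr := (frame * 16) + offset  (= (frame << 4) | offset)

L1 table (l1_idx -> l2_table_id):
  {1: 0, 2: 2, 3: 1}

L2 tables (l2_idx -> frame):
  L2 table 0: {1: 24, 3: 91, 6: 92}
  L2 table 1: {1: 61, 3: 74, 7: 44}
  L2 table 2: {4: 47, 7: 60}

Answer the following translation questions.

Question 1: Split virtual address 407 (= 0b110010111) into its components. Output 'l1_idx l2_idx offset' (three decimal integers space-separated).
vaddr = 407 = 0b110010111
  top 2 bits -> l1_idx = 3
  next 3 bits -> l2_idx = 1
  bottom 4 bits -> offset = 7

Answer: 3 1 7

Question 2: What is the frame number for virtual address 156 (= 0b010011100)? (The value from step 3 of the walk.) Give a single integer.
vaddr = 156: l1_idx=1, l2_idx=1
L1[1] = 0; L2[0][1] = 24

Answer: 24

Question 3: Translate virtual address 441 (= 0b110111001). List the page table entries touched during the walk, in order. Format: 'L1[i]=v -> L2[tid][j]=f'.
vaddr = 441 = 0b110111001
Split: l1_idx=3, l2_idx=3, offset=9

Answer: L1[3]=1 -> L2[1][3]=74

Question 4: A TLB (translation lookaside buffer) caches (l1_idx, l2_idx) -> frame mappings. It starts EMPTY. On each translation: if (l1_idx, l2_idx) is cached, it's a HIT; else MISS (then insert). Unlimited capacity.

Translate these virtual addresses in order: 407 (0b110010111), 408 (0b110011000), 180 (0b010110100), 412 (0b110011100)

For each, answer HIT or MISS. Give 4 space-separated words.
vaddr=407: (3,1) not in TLB -> MISS, insert
vaddr=408: (3,1) in TLB -> HIT
vaddr=180: (1,3) not in TLB -> MISS, insert
vaddr=412: (3,1) in TLB -> HIT

Answer: MISS HIT MISS HIT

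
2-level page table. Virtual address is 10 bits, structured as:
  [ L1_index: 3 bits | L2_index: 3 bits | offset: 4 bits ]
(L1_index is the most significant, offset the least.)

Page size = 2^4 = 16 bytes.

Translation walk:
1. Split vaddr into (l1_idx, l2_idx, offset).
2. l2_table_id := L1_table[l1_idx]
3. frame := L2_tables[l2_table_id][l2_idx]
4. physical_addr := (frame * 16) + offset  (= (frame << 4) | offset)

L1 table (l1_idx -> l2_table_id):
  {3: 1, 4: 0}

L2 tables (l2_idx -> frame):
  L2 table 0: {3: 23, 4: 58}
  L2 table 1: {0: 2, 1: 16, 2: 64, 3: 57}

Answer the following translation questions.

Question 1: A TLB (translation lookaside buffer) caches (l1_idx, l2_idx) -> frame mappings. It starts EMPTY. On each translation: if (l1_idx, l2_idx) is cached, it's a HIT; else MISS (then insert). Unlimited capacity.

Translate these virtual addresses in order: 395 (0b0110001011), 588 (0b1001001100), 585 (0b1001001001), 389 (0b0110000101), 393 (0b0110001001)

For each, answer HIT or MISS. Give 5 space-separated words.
Answer: MISS MISS HIT HIT HIT

Derivation:
vaddr=395: (3,0) not in TLB -> MISS, insert
vaddr=588: (4,4) not in TLB -> MISS, insert
vaddr=585: (4,4) in TLB -> HIT
vaddr=389: (3,0) in TLB -> HIT
vaddr=393: (3,0) in TLB -> HIT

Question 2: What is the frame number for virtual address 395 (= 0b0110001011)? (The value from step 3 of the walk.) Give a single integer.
vaddr = 395: l1_idx=3, l2_idx=0
L1[3] = 1; L2[1][0] = 2

Answer: 2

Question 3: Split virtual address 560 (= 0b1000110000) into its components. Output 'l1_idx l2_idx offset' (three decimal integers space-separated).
Answer: 4 3 0

Derivation:
vaddr = 560 = 0b1000110000
  top 3 bits -> l1_idx = 4
  next 3 bits -> l2_idx = 3
  bottom 4 bits -> offset = 0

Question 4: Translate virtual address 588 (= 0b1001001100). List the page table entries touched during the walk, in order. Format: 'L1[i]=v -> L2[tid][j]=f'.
vaddr = 588 = 0b1001001100
Split: l1_idx=4, l2_idx=4, offset=12

Answer: L1[4]=0 -> L2[0][4]=58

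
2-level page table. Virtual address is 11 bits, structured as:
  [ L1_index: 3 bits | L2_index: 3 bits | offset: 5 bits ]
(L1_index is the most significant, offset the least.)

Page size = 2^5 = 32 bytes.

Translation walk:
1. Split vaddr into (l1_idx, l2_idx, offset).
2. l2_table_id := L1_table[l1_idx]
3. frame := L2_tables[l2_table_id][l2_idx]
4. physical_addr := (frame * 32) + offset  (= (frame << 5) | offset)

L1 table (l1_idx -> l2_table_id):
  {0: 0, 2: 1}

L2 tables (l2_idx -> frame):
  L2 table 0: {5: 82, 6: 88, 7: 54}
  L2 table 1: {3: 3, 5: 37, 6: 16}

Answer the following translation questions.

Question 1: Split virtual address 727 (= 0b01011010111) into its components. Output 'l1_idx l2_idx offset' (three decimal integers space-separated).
Answer: 2 6 23

Derivation:
vaddr = 727 = 0b01011010111
  top 3 bits -> l1_idx = 2
  next 3 bits -> l2_idx = 6
  bottom 5 bits -> offset = 23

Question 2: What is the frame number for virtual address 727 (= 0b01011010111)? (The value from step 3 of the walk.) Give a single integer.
Answer: 16

Derivation:
vaddr = 727: l1_idx=2, l2_idx=6
L1[2] = 1; L2[1][6] = 16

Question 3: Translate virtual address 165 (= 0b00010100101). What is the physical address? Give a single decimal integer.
vaddr = 165 = 0b00010100101
Split: l1_idx=0, l2_idx=5, offset=5
L1[0] = 0
L2[0][5] = 82
paddr = 82 * 32 + 5 = 2629

Answer: 2629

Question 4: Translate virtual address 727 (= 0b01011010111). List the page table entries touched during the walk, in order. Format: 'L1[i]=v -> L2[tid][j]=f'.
vaddr = 727 = 0b01011010111
Split: l1_idx=2, l2_idx=6, offset=23

Answer: L1[2]=1 -> L2[1][6]=16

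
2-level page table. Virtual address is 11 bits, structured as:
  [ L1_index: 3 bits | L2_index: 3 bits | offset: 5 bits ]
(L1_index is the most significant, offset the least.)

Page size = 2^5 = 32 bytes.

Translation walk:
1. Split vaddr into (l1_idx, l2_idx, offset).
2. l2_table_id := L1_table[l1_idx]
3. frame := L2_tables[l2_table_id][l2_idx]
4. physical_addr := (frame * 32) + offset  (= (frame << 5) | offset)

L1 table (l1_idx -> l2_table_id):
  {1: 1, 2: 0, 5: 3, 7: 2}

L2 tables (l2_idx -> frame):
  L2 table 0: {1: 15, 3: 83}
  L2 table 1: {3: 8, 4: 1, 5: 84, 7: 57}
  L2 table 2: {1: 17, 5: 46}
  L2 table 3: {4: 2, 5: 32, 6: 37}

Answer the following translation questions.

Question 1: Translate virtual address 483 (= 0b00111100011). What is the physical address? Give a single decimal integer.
Answer: 1827

Derivation:
vaddr = 483 = 0b00111100011
Split: l1_idx=1, l2_idx=7, offset=3
L1[1] = 1
L2[1][7] = 57
paddr = 57 * 32 + 3 = 1827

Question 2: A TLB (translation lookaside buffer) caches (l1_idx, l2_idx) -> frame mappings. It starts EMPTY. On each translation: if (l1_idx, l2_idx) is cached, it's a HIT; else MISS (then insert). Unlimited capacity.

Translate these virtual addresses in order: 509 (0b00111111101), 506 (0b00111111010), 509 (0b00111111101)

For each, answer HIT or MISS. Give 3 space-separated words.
vaddr=509: (1,7) not in TLB -> MISS, insert
vaddr=506: (1,7) in TLB -> HIT
vaddr=509: (1,7) in TLB -> HIT

Answer: MISS HIT HIT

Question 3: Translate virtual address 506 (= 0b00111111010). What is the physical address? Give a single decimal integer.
vaddr = 506 = 0b00111111010
Split: l1_idx=1, l2_idx=7, offset=26
L1[1] = 1
L2[1][7] = 57
paddr = 57 * 32 + 26 = 1850

Answer: 1850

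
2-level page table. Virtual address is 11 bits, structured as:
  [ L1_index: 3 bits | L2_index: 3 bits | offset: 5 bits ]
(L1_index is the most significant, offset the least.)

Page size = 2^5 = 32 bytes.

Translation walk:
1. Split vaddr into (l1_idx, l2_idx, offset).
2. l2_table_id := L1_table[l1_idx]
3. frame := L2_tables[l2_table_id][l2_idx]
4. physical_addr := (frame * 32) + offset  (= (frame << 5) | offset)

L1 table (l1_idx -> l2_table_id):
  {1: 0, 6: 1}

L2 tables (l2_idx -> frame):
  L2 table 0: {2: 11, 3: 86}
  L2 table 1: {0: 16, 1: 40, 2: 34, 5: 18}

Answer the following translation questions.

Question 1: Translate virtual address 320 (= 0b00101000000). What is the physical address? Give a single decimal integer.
vaddr = 320 = 0b00101000000
Split: l1_idx=1, l2_idx=2, offset=0
L1[1] = 0
L2[0][2] = 11
paddr = 11 * 32 + 0 = 352

Answer: 352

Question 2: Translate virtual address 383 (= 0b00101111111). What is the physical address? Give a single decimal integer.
Answer: 2783

Derivation:
vaddr = 383 = 0b00101111111
Split: l1_idx=1, l2_idx=3, offset=31
L1[1] = 0
L2[0][3] = 86
paddr = 86 * 32 + 31 = 2783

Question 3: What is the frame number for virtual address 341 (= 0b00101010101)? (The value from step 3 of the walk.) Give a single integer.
Answer: 11

Derivation:
vaddr = 341: l1_idx=1, l2_idx=2
L1[1] = 0; L2[0][2] = 11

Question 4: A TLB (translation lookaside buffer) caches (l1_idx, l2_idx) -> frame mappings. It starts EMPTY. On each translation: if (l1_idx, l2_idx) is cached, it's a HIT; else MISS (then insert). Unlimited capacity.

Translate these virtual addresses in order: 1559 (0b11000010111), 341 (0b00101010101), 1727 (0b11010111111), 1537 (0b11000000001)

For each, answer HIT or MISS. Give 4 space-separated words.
Answer: MISS MISS MISS HIT

Derivation:
vaddr=1559: (6,0) not in TLB -> MISS, insert
vaddr=341: (1,2) not in TLB -> MISS, insert
vaddr=1727: (6,5) not in TLB -> MISS, insert
vaddr=1537: (6,0) in TLB -> HIT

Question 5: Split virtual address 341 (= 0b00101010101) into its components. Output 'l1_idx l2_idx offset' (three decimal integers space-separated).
Answer: 1 2 21

Derivation:
vaddr = 341 = 0b00101010101
  top 3 bits -> l1_idx = 1
  next 3 bits -> l2_idx = 2
  bottom 5 bits -> offset = 21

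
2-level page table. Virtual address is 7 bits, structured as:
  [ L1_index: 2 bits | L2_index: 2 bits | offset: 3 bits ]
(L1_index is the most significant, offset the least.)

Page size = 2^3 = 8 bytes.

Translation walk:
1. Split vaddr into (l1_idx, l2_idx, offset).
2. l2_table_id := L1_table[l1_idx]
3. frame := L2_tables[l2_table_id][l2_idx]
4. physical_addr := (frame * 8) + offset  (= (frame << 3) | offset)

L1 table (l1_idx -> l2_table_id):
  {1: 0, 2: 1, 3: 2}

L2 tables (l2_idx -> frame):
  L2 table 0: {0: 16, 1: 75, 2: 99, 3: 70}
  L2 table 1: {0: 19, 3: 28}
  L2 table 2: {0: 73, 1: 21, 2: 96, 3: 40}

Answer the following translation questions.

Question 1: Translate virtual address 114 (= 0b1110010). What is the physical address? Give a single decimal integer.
Answer: 770

Derivation:
vaddr = 114 = 0b1110010
Split: l1_idx=3, l2_idx=2, offset=2
L1[3] = 2
L2[2][2] = 96
paddr = 96 * 8 + 2 = 770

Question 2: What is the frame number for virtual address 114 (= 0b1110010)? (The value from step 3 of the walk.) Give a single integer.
vaddr = 114: l1_idx=3, l2_idx=2
L1[3] = 2; L2[2][2] = 96

Answer: 96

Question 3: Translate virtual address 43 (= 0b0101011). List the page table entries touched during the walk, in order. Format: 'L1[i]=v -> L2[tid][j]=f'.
Answer: L1[1]=0 -> L2[0][1]=75

Derivation:
vaddr = 43 = 0b0101011
Split: l1_idx=1, l2_idx=1, offset=3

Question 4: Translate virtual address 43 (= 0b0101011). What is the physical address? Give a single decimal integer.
vaddr = 43 = 0b0101011
Split: l1_idx=1, l2_idx=1, offset=3
L1[1] = 0
L2[0][1] = 75
paddr = 75 * 8 + 3 = 603

Answer: 603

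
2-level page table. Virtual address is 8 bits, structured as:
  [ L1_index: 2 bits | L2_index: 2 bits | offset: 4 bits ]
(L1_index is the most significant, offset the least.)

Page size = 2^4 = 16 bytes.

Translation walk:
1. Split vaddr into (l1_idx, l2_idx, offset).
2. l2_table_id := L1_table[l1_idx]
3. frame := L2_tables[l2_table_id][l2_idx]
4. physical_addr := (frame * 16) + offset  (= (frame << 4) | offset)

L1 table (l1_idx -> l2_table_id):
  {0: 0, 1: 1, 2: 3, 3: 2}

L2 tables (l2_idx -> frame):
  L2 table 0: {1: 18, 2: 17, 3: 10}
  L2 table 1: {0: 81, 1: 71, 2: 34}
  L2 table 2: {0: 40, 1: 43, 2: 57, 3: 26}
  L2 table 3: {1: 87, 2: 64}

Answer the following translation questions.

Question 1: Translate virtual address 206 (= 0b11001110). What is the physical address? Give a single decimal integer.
vaddr = 206 = 0b11001110
Split: l1_idx=3, l2_idx=0, offset=14
L1[3] = 2
L2[2][0] = 40
paddr = 40 * 16 + 14 = 654

Answer: 654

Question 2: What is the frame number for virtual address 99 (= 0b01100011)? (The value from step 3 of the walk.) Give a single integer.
Answer: 34

Derivation:
vaddr = 99: l1_idx=1, l2_idx=2
L1[1] = 1; L2[1][2] = 34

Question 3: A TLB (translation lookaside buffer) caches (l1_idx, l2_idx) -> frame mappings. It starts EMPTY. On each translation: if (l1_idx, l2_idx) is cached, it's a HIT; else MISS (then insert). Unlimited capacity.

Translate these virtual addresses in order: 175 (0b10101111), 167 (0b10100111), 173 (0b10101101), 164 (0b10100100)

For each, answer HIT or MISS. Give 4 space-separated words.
Answer: MISS HIT HIT HIT

Derivation:
vaddr=175: (2,2) not in TLB -> MISS, insert
vaddr=167: (2,2) in TLB -> HIT
vaddr=173: (2,2) in TLB -> HIT
vaddr=164: (2,2) in TLB -> HIT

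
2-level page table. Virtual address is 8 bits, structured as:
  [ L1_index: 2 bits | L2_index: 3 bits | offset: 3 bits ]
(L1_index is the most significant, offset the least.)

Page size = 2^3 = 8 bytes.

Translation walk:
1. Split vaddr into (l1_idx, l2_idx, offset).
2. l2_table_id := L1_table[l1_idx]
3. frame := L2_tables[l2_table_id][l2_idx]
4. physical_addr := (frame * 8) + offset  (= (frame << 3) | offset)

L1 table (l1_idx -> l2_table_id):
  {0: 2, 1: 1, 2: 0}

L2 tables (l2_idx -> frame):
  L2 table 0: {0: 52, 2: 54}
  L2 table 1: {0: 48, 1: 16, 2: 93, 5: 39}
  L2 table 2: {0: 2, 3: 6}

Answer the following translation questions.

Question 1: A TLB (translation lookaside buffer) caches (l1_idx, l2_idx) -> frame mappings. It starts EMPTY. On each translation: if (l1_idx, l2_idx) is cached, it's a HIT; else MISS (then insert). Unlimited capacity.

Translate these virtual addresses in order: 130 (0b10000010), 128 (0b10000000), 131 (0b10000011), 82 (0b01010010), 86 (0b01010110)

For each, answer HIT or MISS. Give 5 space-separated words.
vaddr=130: (2,0) not in TLB -> MISS, insert
vaddr=128: (2,0) in TLB -> HIT
vaddr=131: (2,0) in TLB -> HIT
vaddr=82: (1,2) not in TLB -> MISS, insert
vaddr=86: (1,2) in TLB -> HIT

Answer: MISS HIT HIT MISS HIT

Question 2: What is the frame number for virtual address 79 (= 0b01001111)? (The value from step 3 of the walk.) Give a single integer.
Answer: 16

Derivation:
vaddr = 79: l1_idx=1, l2_idx=1
L1[1] = 1; L2[1][1] = 16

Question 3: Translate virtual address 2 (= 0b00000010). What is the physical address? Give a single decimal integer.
Answer: 18

Derivation:
vaddr = 2 = 0b00000010
Split: l1_idx=0, l2_idx=0, offset=2
L1[0] = 2
L2[2][0] = 2
paddr = 2 * 8 + 2 = 18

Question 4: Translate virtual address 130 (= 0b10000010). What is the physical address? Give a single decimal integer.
Answer: 418

Derivation:
vaddr = 130 = 0b10000010
Split: l1_idx=2, l2_idx=0, offset=2
L1[2] = 0
L2[0][0] = 52
paddr = 52 * 8 + 2 = 418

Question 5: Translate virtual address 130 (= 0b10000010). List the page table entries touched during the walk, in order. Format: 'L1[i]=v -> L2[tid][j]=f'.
vaddr = 130 = 0b10000010
Split: l1_idx=2, l2_idx=0, offset=2

Answer: L1[2]=0 -> L2[0][0]=52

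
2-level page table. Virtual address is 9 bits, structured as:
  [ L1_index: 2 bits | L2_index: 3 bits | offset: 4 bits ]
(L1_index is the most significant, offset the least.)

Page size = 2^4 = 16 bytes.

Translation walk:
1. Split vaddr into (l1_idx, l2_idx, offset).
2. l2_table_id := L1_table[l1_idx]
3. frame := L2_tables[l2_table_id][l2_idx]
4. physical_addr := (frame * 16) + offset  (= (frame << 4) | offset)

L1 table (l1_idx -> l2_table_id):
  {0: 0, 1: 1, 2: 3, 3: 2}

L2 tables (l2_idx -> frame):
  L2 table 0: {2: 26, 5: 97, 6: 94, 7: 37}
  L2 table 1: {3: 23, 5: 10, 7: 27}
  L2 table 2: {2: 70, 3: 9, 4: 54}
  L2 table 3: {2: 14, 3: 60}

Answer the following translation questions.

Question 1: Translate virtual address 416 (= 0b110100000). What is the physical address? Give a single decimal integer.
Answer: 1120

Derivation:
vaddr = 416 = 0b110100000
Split: l1_idx=3, l2_idx=2, offset=0
L1[3] = 2
L2[2][2] = 70
paddr = 70 * 16 + 0 = 1120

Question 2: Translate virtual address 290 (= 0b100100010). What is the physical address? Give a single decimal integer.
Answer: 226

Derivation:
vaddr = 290 = 0b100100010
Split: l1_idx=2, l2_idx=2, offset=2
L1[2] = 3
L2[3][2] = 14
paddr = 14 * 16 + 2 = 226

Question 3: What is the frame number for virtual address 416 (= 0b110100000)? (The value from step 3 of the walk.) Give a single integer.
Answer: 70

Derivation:
vaddr = 416: l1_idx=3, l2_idx=2
L1[3] = 2; L2[2][2] = 70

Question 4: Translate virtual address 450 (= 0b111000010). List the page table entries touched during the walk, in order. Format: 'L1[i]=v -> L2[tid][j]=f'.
Answer: L1[3]=2 -> L2[2][4]=54

Derivation:
vaddr = 450 = 0b111000010
Split: l1_idx=3, l2_idx=4, offset=2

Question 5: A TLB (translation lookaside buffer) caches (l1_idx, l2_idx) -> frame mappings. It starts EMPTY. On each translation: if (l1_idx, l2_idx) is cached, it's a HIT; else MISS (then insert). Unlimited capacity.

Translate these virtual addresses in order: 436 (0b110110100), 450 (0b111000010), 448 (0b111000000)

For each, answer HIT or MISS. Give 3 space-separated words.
Answer: MISS MISS HIT

Derivation:
vaddr=436: (3,3) not in TLB -> MISS, insert
vaddr=450: (3,4) not in TLB -> MISS, insert
vaddr=448: (3,4) in TLB -> HIT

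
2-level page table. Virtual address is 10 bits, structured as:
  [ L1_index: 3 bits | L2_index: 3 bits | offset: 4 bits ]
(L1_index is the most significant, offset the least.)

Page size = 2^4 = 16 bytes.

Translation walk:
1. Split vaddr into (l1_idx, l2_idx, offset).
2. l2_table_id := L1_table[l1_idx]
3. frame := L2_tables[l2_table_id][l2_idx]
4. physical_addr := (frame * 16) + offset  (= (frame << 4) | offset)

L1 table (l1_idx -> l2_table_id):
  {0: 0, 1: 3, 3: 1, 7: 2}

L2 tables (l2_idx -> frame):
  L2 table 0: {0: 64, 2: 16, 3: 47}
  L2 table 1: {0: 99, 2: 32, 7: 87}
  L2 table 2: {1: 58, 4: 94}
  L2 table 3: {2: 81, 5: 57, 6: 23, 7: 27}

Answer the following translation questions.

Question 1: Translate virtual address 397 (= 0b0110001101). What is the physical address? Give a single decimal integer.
vaddr = 397 = 0b0110001101
Split: l1_idx=3, l2_idx=0, offset=13
L1[3] = 1
L2[1][0] = 99
paddr = 99 * 16 + 13 = 1597

Answer: 1597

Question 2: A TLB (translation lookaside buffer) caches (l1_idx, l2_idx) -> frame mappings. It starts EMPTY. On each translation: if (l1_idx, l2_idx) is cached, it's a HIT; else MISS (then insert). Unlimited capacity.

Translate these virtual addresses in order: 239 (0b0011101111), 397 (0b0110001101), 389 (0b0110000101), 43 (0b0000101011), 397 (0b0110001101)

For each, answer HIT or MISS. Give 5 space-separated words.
vaddr=239: (1,6) not in TLB -> MISS, insert
vaddr=397: (3,0) not in TLB -> MISS, insert
vaddr=389: (3,0) in TLB -> HIT
vaddr=43: (0,2) not in TLB -> MISS, insert
vaddr=397: (3,0) in TLB -> HIT

Answer: MISS MISS HIT MISS HIT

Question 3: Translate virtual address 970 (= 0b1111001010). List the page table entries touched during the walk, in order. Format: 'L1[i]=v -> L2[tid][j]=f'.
Answer: L1[7]=2 -> L2[2][4]=94

Derivation:
vaddr = 970 = 0b1111001010
Split: l1_idx=7, l2_idx=4, offset=10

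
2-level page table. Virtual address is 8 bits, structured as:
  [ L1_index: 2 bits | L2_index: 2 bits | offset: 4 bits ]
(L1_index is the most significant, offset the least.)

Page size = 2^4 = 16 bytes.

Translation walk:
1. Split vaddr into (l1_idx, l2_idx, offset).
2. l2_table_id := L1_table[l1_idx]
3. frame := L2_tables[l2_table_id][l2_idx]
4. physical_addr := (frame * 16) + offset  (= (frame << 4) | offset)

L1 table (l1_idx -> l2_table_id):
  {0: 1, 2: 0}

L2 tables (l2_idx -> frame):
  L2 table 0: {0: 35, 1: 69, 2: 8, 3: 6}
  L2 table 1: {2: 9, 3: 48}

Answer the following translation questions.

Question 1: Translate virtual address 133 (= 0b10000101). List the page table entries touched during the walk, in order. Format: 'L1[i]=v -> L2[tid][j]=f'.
Answer: L1[2]=0 -> L2[0][0]=35

Derivation:
vaddr = 133 = 0b10000101
Split: l1_idx=2, l2_idx=0, offset=5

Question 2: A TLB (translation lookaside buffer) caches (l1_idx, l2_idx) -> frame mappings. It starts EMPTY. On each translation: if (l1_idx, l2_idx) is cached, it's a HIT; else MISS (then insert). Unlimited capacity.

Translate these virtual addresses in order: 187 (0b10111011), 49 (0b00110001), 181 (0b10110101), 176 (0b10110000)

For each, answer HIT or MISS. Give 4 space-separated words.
vaddr=187: (2,3) not in TLB -> MISS, insert
vaddr=49: (0,3) not in TLB -> MISS, insert
vaddr=181: (2,3) in TLB -> HIT
vaddr=176: (2,3) in TLB -> HIT

Answer: MISS MISS HIT HIT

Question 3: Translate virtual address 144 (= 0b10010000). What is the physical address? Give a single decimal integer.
Answer: 1104

Derivation:
vaddr = 144 = 0b10010000
Split: l1_idx=2, l2_idx=1, offset=0
L1[2] = 0
L2[0][1] = 69
paddr = 69 * 16 + 0 = 1104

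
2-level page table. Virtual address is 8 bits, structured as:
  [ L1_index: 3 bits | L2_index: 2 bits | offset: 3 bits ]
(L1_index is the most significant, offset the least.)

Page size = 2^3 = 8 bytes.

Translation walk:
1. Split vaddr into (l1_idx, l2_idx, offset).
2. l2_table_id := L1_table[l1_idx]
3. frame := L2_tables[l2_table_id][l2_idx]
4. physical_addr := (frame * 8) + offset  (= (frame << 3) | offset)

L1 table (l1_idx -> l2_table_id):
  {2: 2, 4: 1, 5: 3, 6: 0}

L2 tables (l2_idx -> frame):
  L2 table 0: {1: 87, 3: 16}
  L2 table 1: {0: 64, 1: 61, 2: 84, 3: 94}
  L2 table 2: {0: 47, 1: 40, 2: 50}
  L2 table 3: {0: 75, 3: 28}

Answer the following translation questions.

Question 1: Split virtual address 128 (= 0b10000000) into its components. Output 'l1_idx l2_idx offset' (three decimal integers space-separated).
Answer: 4 0 0

Derivation:
vaddr = 128 = 0b10000000
  top 3 bits -> l1_idx = 4
  next 2 bits -> l2_idx = 0
  bottom 3 bits -> offset = 0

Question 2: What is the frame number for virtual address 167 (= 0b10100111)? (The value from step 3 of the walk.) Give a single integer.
Answer: 75

Derivation:
vaddr = 167: l1_idx=5, l2_idx=0
L1[5] = 3; L2[3][0] = 75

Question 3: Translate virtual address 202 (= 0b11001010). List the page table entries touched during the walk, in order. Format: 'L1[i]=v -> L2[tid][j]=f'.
Answer: L1[6]=0 -> L2[0][1]=87

Derivation:
vaddr = 202 = 0b11001010
Split: l1_idx=6, l2_idx=1, offset=2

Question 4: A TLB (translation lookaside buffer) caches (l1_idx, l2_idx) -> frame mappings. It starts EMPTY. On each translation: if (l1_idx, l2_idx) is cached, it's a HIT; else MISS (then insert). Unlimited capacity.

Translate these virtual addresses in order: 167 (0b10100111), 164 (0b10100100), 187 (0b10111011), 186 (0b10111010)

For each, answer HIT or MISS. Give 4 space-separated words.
vaddr=167: (5,0) not in TLB -> MISS, insert
vaddr=164: (5,0) in TLB -> HIT
vaddr=187: (5,3) not in TLB -> MISS, insert
vaddr=186: (5,3) in TLB -> HIT

Answer: MISS HIT MISS HIT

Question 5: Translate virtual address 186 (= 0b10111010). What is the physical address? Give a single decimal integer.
Answer: 226

Derivation:
vaddr = 186 = 0b10111010
Split: l1_idx=5, l2_idx=3, offset=2
L1[5] = 3
L2[3][3] = 28
paddr = 28 * 8 + 2 = 226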